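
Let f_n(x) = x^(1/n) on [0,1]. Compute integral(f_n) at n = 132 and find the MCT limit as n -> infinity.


At n = 132: f_132(x) = x^(1/132).
Step 1: integral(x^(1/132), 0, 1) = [x^(1/132+1) / (1/132+1)] from 0 to 1
     = 1 / (1/132 + 1) = 1 / ((132+1)/132) = 132/(132+1)
     = 132/133 = 0.992481
Step 2: As n -> infinity, f_n(x) = x^(1/n) -> 1 for x in (0,1], and f_n is increasing in n.
By MCT, lim_n integral(f_n) = integral(lim_n f_n) = integral(1, 0, 1) = 1.
Step 3: Verify convergence: 132/133 = 0.992481 -> 1


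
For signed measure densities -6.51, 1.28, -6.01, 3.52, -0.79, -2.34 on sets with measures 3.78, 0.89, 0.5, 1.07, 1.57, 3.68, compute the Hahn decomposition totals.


Step 1: Compute signed measure on each set:
  Set 1: -6.51 * 3.78 = -24.6078
  Set 2: 1.28 * 0.89 = 1.1392
  Set 3: -6.01 * 0.5 = -3.005
  Set 4: 3.52 * 1.07 = 3.7664
  Set 5: -0.79 * 1.57 = -1.2403
  Set 6: -2.34 * 3.68 = -8.6112
Step 2: Total signed measure = (-24.6078) + (1.1392) + (-3.005) + (3.7664) + (-1.2403) + (-8.6112)
     = -32.5587
Step 3: Positive part mu+(X) = sum of positive contributions = 4.9056
Step 4: Negative part mu-(X) = |sum of negative contributions| = 37.4643


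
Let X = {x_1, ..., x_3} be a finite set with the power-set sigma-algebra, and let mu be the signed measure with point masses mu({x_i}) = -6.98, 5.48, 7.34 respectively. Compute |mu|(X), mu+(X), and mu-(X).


Step 1: Every measurable set is a union of atoms (the cells / points), so a Hahn decomposition is
  obtained by grouping atoms by sign: P = union of atoms with mu > 0, N = union of the remaining atoms.
  Atoms in P (indices): 2, 3;  atoms in N (indices): 1
  Positive values: 5.48, 7.34
  Negative values: -6.98
Step 2: mu+(X) = mu(P) = sum of positive atom values = 12.82
Step 3: mu-(X) = -mu(N) = sum of |negative atom values| = 6.98
Step 4: |mu|(X) = mu+(X) + mu-(X) = 12.82 + 6.98 = 19.8


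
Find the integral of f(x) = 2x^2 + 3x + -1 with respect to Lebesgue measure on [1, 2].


The Lebesgue integral of a Riemann-integrable function agrees with the Riemann integral.
Antiderivative F(x) = (2/3)x^3 + (3/2)x^2 + -1x
F(2) = (2/3)*2^3 + (3/2)*2^2 + -1*2
     = (2/3)*8 + (3/2)*4 + -1*2
     = 5.333333 + 6 + -2
     = 9.333333
F(1) = 1.166667
Integral = F(2) - F(1) = 9.333333 - 1.166667 = 8.166667


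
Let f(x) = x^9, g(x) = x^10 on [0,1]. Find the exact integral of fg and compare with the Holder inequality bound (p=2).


Step 1: Exact integral of f*g = integral(x^19, 0, 1) = 1/20
     = 0.05
Step 2: Holder bound with p=2, q=2:
  ||f||_p = (integral x^18 dx)^(1/2) = (1/19)^(1/2) = 0.229416
  ||g||_q = (integral x^20 dx)^(1/2) = (1/21)^(1/2) = 0.218218
Step 3: Holder bound = ||f||_p * ||g||_q = 0.229416 * 0.218218 = 0.050063
Verification: 0.05 <= 0.050063 (Holder holds)


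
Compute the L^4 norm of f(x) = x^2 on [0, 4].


Step 1: ||f||_4 = (integral_0^4 |x^2|^4 dx)^(1/4)
     = (integral_0^4 x^8 dx)^(1/4)
Step 2: integral_0^4 x^8 dx = [x^9/(9)] from 0 to 4 = 4^9/9
     = 262144/9 = 29127.111111
Step 3: ||f||_4 = (29127.111111)^(1/4) = 13.063945


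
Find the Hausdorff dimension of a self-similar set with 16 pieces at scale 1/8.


For a self-similar set with N copies scaled by 1/r:
dim_H = log(N)/log(r) = log(16)/log(8)
= 2.772589/2.079442
= 1.333333


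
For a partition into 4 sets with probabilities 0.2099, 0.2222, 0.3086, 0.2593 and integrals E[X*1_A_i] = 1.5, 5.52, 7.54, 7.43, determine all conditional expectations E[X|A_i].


For each cell A_i: E[X|A_i] = E[X*1_A_i] / P(A_i)
Step 1: E[X|A_1] = 1.5 / 0.2099 = 7.14626
Step 2: E[X|A_2] = 5.52 / 0.2222 = 24.842484
Step 3: E[X|A_3] = 7.54 / 0.3086 = 24.432923
Step 4: E[X|A_4] = 7.43 / 0.2593 = 28.654069
Verification: E[X] = sum E[X*1_A_i] = 1.5 + 5.52 + 7.54 + 7.43 = 21.99


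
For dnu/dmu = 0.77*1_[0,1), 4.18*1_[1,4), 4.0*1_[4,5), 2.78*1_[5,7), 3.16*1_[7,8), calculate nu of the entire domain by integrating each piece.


Integrate each piece of the Radon-Nikodym derivative:
Step 1: integral_0^1 0.77 dx = 0.77*(1-0) = 0.77*1 = 0.77
Step 2: integral_1^4 4.18 dx = 4.18*(4-1) = 4.18*3 = 12.54
Step 3: integral_4^5 4.0 dx = 4.0*(5-4) = 4.0*1 = 4
Step 4: integral_5^7 2.78 dx = 2.78*(7-5) = 2.78*2 = 5.56
Step 5: integral_7^8 3.16 dx = 3.16*(8-7) = 3.16*1 = 3.16
Total: 0.77 + 12.54 + 4 + 5.56 + 3.16 = 26.03


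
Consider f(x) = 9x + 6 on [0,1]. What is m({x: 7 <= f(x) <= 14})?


f^(-1)([7, 14]) = {x : 7 <= 9x + 6 <= 14}
Solving: (7 - 6)/9 <= x <= (14 - 6)/9
= [0.111111, 0.888889]
Intersecting with [0,1]: [0.111111, 0.888889]
Measure = 0.888889 - 0.111111 = 0.777778


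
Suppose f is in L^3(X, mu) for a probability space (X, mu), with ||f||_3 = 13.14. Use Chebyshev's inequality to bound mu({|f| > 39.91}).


Chebyshev/Markov inequality: mu(|f| > eps) <= (||f||_p / eps)^p
Step 1: ||f||_3 / eps = 13.14 / 39.91 = 0.329241
Step 2: Raise to power p = 3:
  (0.329241)^3 = 0.03569
Step 3: Therefore mu(|f| > 39.91) <= 0.03569


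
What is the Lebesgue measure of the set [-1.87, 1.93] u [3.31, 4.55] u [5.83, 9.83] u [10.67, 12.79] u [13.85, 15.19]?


For pairwise disjoint intervals, m(union) = sum of lengths.
= (1.93 - -1.87) + (4.55 - 3.31) + (9.83 - 5.83) + (12.79 - 10.67) + (15.19 - 13.85)
= 3.8 + 1.24 + 4 + 2.12 + 1.34
= 12.5


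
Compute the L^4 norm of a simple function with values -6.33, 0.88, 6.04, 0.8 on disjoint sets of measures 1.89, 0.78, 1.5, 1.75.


Step 1: Compute |f_i|^4 for each value:
  |-6.33|^4 = 1605.516747
  |0.88|^4 = 0.599695
  |6.04|^4 = 1330.907139
  |0.8|^4 = 0.4096
Step 2: Multiply by measures and sum:
  1605.516747 * 1.89 = 3034.426652
  0.599695 * 0.78 = 0.467762
  1330.907139 * 1.5 = 1996.360708
  0.4096 * 1.75 = 0.7168
Sum = 3034.426652 + 0.467762 + 1996.360708 + 0.7168 = 5031.971922
Step 3: Take the p-th root:
||f||_4 = (5031.971922)^(1/4) = 8.422375


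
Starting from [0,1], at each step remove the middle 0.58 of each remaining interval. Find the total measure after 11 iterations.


Step 1: At each step, fraction remaining = 1 - 0.58 = 0.42
Step 2: After 11 steps, measure = (0.42)^11
Result = 7.173683e-05


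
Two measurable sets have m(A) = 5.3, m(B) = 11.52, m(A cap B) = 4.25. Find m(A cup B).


By inclusion-exclusion: m(A u B) = m(A) + m(B) - m(A n B)
= 5.3 + 11.52 - 4.25
= 12.57


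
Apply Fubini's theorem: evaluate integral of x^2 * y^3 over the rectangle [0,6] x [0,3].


By Fubini's theorem, the double integral factors as a product of single integrals:
Step 1: integral_0^6 x^2 dx = [x^3/3] from 0 to 6
     = 6^3/3 = 72
Step 2: integral_0^3 y^3 dy = [y^4/4] from 0 to 3
     = 3^4/4 = 20.25
Step 3: Double integral = 72 * 20.25 = 1458


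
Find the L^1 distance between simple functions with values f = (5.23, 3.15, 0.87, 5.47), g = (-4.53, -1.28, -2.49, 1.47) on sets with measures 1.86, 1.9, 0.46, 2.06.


Step 1: Compute differences f_i - g_i:
  5.23 - -4.53 = 9.76
  3.15 - -1.28 = 4.43
  0.87 - -2.49 = 3.36
  5.47 - 1.47 = 4
Step 2: Compute |diff|^1 * measure for each set:
  |9.76|^1 * 1.86 = 9.76 * 1.86 = 18.1536
  |4.43|^1 * 1.9 = 4.43 * 1.9 = 8.417
  |3.36|^1 * 0.46 = 3.36 * 0.46 = 1.5456
  |4|^1 * 2.06 = 4 * 2.06 = 8.24
Step 3: Sum = 36.3562
Step 4: ||f-g||_1 = (36.3562)^(1/1) = 36.3562


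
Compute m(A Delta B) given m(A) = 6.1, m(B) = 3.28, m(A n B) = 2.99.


m(A Delta B) = m(A) + m(B) - 2*m(A n B)
= 6.1 + 3.28 - 2*2.99
= 6.1 + 3.28 - 5.98
= 3.4


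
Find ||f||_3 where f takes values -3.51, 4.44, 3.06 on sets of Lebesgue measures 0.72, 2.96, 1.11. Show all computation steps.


Step 1: Compute |f_i|^3 for each value:
  |-3.51|^3 = 43.243551
  |4.44|^3 = 87.528384
  |3.06|^3 = 28.652616
Step 2: Multiply by measures and sum:
  43.243551 * 0.72 = 31.135357
  87.528384 * 2.96 = 259.084017
  28.652616 * 1.11 = 31.804404
Sum = 31.135357 + 259.084017 + 31.804404 = 322.023777
Step 3: Take the p-th root:
||f||_3 = (322.023777)^(1/3) = 6.854293


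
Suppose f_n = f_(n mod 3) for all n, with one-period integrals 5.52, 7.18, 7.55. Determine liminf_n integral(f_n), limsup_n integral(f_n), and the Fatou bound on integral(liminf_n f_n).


The sequence (integral(f_n)) is periodic with period 3, repeating the values 5.52, 7.18, 7.55 indefinitely.
Step 1: For a periodic sequence, every tail (a_m, a_(m+1), ...) contains all 3 period values infinitely often.
Step 2: Hence inf of every tail = min of the period values = min(5.52, 7.18, 7.55) = 5.52.
        liminf_n integral(f_n) = sup over m of (inf of tail from m) = 5.52.
Step 3: Similarly sup of every tail = max of the period values = 7.55.
        limsup_n integral(f_n) = 7.55.
Step 4: Fatou's lemma: integral(liminf_n f_n) <= liminf_n integral(f_n) = 5.52.
        So the integral of the pointwise liminf is at most 5.52.


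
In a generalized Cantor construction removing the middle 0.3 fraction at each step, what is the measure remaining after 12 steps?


Step 1: At each step, fraction remaining = 1 - 0.3 = 0.7
Step 2: After 12 steps, measure = (0.7)^12
Result = 0.013841


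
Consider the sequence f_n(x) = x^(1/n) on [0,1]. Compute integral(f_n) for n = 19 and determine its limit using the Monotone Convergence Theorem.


At n = 19: f_19(x) = x^(1/19).
Step 1: integral(x^(1/19), 0, 1) = [x^(1/19+1) / (1/19+1)] from 0 to 1
     = 1 / (1/19 + 1) = 1 / ((19+1)/19) = 19/(19+1)
     = 19/20 = 0.95
Step 2: As n -> infinity, f_n(x) = x^(1/n) -> 1 for x in (0,1], and f_n is increasing in n.
By MCT, lim_n integral(f_n) = integral(lim_n f_n) = integral(1, 0, 1) = 1.
Step 3: Verify convergence: 19/20 = 0.95 -> 1


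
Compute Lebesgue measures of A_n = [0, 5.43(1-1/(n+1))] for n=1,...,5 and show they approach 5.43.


By continuity of measure from below: if A_n increases to A, then m(A_n) -> m(A).
Here A = [0, 5.43], so m(A) = 5.43
Step 1: a_1 = 5.43*(1 - 1/2) = 2.715, m(A_1) = 2.715
Step 2: a_2 = 5.43*(1 - 1/3) = 3.62, m(A_2) = 3.62
Step 3: a_3 = 5.43*(1 - 1/4) = 4.0725, m(A_3) = 4.0725
Step 4: a_4 = 5.43*(1 - 1/5) = 4.344, m(A_4) = 4.344
Step 5: a_5 = 5.43*(1 - 1/6) = 4.525, m(A_5) = 4.525
Limit: m(A_n) -> m([0,5.43]) = 5.43


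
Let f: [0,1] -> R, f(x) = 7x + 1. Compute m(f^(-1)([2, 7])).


f^(-1)([2, 7]) = {x : 2 <= 7x + 1 <= 7}
Solving: (2 - 1)/7 <= x <= (7 - 1)/7
= [0.142857, 0.857143]
Intersecting with [0,1]: [0.142857, 0.857143]
Measure = 0.857143 - 0.142857 = 0.714286


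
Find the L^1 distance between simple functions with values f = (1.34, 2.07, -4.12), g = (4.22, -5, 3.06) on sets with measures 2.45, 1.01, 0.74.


Step 1: Compute differences f_i - g_i:
  1.34 - 4.22 = -2.88
  2.07 - -5 = 7.07
  -4.12 - 3.06 = -7.18
Step 2: Compute |diff|^1 * measure for each set:
  |-2.88|^1 * 2.45 = 2.88 * 2.45 = 7.056
  |7.07|^1 * 1.01 = 7.07 * 1.01 = 7.1407
  |-7.18|^1 * 0.74 = 7.18 * 0.74 = 5.3132
Step 3: Sum = 19.5099
Step 4: ||f-g||_1 = (19.5099)^(1/1) = 19.5099


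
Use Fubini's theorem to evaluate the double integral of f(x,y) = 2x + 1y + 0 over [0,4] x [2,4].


By Fubini, integrate in x first, then y.
Step 1: Fix y, integrate over x in [0,4]:
  integral(2x + 1y + 0, x=0..4)
  = 2*(4^2 - 0^2)/2 + (1y + 0)*(4 - 0)
  = 16 + (1y + 0)*4
  = 16 + 4y + 0
  = 16 + 4y
Step 2: Integrate over y in [2,4]:
  integral(16 + 4y, y=2..4)
  = 16*2 + 4*(4^2 - 2^2)/2
  = 32 + 24
  = 56


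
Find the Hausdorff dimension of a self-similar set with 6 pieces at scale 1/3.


For a self-similar set with N copies scaled by 1/r:
dim_H = log(N)/log(r) = log(6)/log(3)
= 1.791759/1.098612
= 1.63093


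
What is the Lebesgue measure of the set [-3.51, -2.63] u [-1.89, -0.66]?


For pairwise disjoint intervals, m(union) = sum of lengths.
= (-2.63 - -3.51) + (-0.66 - -1.89)
= 0.88 + 1.23
= 2.11


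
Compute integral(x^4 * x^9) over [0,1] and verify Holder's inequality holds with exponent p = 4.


Step 1: Exact integral of f*g = integral(x^13, 0, 1) = 1/14
     = 0.071429
Step 2: Holder bound with p=4, q=1.333333:
  ||f||_p = (integral x^16 dx)^(1/4) = (1/17)^(1/4) = 0.492479
  ||g||_q = (integral x^12 dx)^(1/1.333333) = (1/13)^(1/1.333333) = 0.146064
Step 3: Holder bound = ||f||_p * ||g||_q = 0.492479 * 0.146064 = 0.071933
Verification: 0.071429 <= 0.071933 (Holder holds)


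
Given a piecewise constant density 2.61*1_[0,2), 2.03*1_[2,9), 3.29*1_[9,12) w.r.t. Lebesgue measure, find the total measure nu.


Integrate each piece of the Radon-Nikodym derivative:
Step 1: integral_0^2 2.61 dx = 2.61*(2-0) = 2.61*2 = 5.22
Step 2: integral_2^9 2.03 dx = 2.03*(9-2) = 2.03*7 = 14.21
Step 3: integral_9^12 3.29 dx = 3.29*(12-9) = 3.29*3 = 9.87
Total: 5.22 + 14.21 + 9.87 = 29.3


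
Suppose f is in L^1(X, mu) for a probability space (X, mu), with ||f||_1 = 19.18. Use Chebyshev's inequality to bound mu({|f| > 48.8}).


Chebyshev/Markov inequality: mu(|f| > eps) <= (||f||_p / eps)^p
Step 1: ||f||_1 / eps = 19.18 / 48.8 = 0.393033
Step 2: Raise to power p = 1:
  (0.393033)^1 = 0.393033
Step 3: Therefore mu(|f| > 48.8) <= 0.393033


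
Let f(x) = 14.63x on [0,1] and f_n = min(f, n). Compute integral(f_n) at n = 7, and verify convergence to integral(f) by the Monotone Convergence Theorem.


f(x) = 14.63x on [0,1]; f_n(x) = min(14.63x, n). At n = 7:
Step 1: f(x) reaches 7 at x = 7/14.63 = 0.478469
Step 2: integral(f_7) = integral(14.63x, 0, 0.478469) + integral(7, 0.478469, 1)
       = 14.63*0.478469^2/2 + 7*(1 - 0.478469)
       = 1.674641 + 3.650718
       = 5.325359
Step 3: As n -> infinity, f_n increases to f, so by MCT integral(f_n) -> integral(f) = 14.63/2 = 7.315.
Convergence: integral(f_7) = 5.325359 -> 7.315 as n -> infinity


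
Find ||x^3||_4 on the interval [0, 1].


Step 1: ||f||_4 = (integral_0^1 |x^3|^4 dx)^(1/4)
     = (integral_0^1 x^12 dx)^(1/4)
Step 2: integral_0^1 x^12 dx = [x^13/(13)] from 0 to 1 = 1^13/13
     = 1/13 = 0.076923
Step 3: ||f||_4 = (0.076923)^(1/4) = 0.52664


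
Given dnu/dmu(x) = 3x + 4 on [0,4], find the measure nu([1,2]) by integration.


nu(A) = integral_A (dnu/dmu) dmu = integral_1^2 (3x + 4) dx
Step 1: Antiderivative F(x) = (3/2)x^2 + 4x
Step 2: F(2) = (3/2)*2^2 + 4*2 = 6 + 8 = 14
Step 3: F(1) = (3/2)*1^2 + 4*1 = 1.5 + 4 = 5.5
Step 4: nu([1,2]) = F(2) - F(1) = 14 - 5.5 = 8.5


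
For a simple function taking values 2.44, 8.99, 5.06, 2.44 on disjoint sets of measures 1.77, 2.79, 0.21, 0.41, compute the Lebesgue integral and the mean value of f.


Step 1: Integral = sum(value_i * measure_i)
= 2.44*1.77 + 8.99*2.79 + 5.06*0.21 + 2.44*0.41
= 4.3188 + 25.0821 + 1.0626 + 1.0004
= 31.4639
Step 2: Total measure of domain = 1.77 + 2.79 + 0.21 + 0.41 = 5.18
Step 3: Average value = 31.4639 / 5.18 = 6.074112


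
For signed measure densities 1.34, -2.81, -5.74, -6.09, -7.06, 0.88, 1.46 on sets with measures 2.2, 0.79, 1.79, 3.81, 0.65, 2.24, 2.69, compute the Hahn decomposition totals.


Step 1: Compute signed measure on each set:
  Set 1: 1.34 * 2.2 = 2.948
  Set 2: -2.81 * 0.79 = -2.2199
  Set 3: -5.74 * 1.79 = -10.2746
  Set 4: -6.09 * 3.81 = -23.2029
  Set 5: -7.06 * 0.65 = -4.589
  Set 6: 0.88 * 2.24 = 1.9712
  Set 7: 1.46 * 2.69 = 3.9274
Step 2: Total signed measure = (2.948) + (-2.2199) + (-10.2746) + (-23.2029) + (-4.589) + (1.9712) + (3.9274)
     = -31.4398
Step 3: Positive part mu+(X) = sum of positive contributions = 8.8466
Step 4: Negative part mu-(X) = |sum of negative contributions| = 40.2864


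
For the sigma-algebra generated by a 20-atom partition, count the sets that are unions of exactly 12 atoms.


Each element of F is a union of some subset of the 20 atoms.
Elements that are unions of exactly 12 atoms correspond to 12-element subsets of the 20 atoms.
Count = C(20, 12) = 20! / (12! * 8!) = 125970.


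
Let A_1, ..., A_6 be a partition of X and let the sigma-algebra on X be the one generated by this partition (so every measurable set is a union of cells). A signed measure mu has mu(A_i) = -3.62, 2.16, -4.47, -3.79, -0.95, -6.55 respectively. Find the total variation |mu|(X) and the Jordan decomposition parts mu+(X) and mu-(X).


Step 1: Every measurable set is a union of atoms (the cells / points), so a Hahn decomposition is
  obtained by grouping atoms by sign: P = union of atoms with mu > 0, N = union of the remaining atoms.
  Atoms in P (indices): 2;  atoms in N (indices): 1, 3, 4, 5, 6
  Positive values: 2.16
  Negative values: -3.62, -4.47, -3.79, -0.95, -6.55
Step 2: mu+(X) = mu(P) = sum of positive atom values = 2.16
Step 3: mu-(X) = -mu(N) = sum of |negative atom values| = 19.38
Step 4: |mu|(X) = mu+(X) + mu-(X) = 2.16 + 19.38 = 21.54


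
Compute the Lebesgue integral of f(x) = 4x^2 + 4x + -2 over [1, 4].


The Lebesgue integral of a Riemann-integrable function agrees with the Riemann integral.
Antiderivative F(x) = (4/3)x^3 + (4/2)x^2 + -2x
F(4) = (4/3)*4^3 + (4/2)*4^2 + -2*4
     = (4/3)*64 + (4/2)*16 + -2*4
     = 85.333333 + 32 + -8
     = 109.333333
F(1) = 1.333333
Integral = F(4) - F(1) = 109.333333 - 1.333333 = 108


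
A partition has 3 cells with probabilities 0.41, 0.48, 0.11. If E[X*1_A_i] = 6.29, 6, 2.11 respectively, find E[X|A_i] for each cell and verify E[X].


For each cell A_i: E[X|A_i] = E[X*1_A_i] / P(A_i)
Step 1: E[X|A_1] = 6.29 / 0.41 = 15.341463
Step 2: E[X|A_2] = 6 / 0.48 = 12.5
Step 3: E[X|A_3] = 2.11 / 0.11 = 19.181818
Verification: E[X] = sum E[X*1_A_i] = 6.29 + 6 + 2.11 = 14.4


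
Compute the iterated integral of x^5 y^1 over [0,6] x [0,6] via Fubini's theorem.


By Fubini's theorem, the double integral factors as a product of single integrals:
Step 1: integral_0^6 x^5 dx = [x^6/6] from 0 to 6
     = 6^6/6 = 7776
Step 2: integral_0^6 y^1 dy = [y^2/2] from 0 to 6
     = 6^2/2 = 18
Step 3: Double integral = 7776 * 18 = 139968


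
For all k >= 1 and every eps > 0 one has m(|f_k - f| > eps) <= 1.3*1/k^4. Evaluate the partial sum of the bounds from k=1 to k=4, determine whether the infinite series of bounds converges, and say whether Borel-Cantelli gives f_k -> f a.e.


Step 1: List the terms 1.3*1/k^4 for k = 1 to 4:
  k=1: 1.3
  k=2: 0.08125
  k=3: 0.016049
  k=4: 0.005078
Step 2: Partial sum = 1.3 + 0.08125 + 0.016049 + 0.005078
     = 1.402378
Step 3: The full series sum_(k>=1) 1.3*1/k^4 converges (p-series with p = 4 > 1; a constant multiple of a convergent series converges).
Step 4: Fix eps > 0. Since sum_k m(|f_k - f| > eps) < infinity, the Borel-Cantelli lemma gives
        m(limsup_k {|f_k - f| > eps}) = 0, i.e. for a.e. x, |f_k(x) - f(x)| <= eps for all large k.
        Applying this with eps = 1/j for j = 1, 2, ... and intersecting the countably many full-measure sets,
        for a.e. x we get limsup_k |f_k(x) - f(x)| <= 1/j for every j, hence f_k -> f almost everywhere.
Conclusion: series converges; Borel-Cantelli yields f_k -> f a.e.


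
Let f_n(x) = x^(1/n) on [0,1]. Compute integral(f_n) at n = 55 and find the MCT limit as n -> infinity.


At n = 55: f_55(x) = x^(1/55).
Step 1: integral(x^(1/55), 0, 1) = [x^(1/55+1) / (1/55+1)] from 0 to 1
     = 1 / (1/55 + 1) = 1 / ((55+1)/55) = 55/(55+1)
     = 55/56 = 0.982143
Step 2: As n -> infinity, f_n(x) = x^(1/n) -> 1 for x in (0,1], and f_n is increasing in n.
By MCT, lim_n integral(f_n) = integral(lim_n f_n) = integral(1, 0, 1) = 1.
Step 3: Verify convergence: 55/56 = 0.982143 -> 1


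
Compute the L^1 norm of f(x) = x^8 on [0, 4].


Step 1: ||f||_1 = (integral_0^4 |x^8|^1 dx)^(1/1)
     = (integral_0^4 x^8 dx)^(1/1)
Step 2: integral_0^4 x^8 dx = [x^9/(9)] from 0 to 4 = 4^9/9
     = 262144/9 = 29127.111111
Step 3: ||f||_1 = (29127.111111)^(1/1) = 29127.111111


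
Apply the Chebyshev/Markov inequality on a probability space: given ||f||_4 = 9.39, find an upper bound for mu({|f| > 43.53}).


Chebyshev/Markov inequality: mu(|f| > eps) <= (||f||_p / eps)^p
Step 1: ||f||_4 / eps = 9.39 / 43.53 = 0.215713
Step 2: Raise to power p = 4:
  (0.215713)^4 = 0.002165
Step 3: Therefore mu(|f| > 43.53) <= 0.002165


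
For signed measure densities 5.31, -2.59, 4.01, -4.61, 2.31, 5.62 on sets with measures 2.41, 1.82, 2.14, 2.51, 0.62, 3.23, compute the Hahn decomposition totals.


Step 1: Compute signed measure on each set:
  Set 1: 5.31 * 2.41 = 12.7971
  Set 2: -2.59 * 1.82 = -4.7138
  Set 3: 4.01 * 2.14 = 8.5814
  Set 4: -4.61 * 2.51 = -11.5711
  Set 5: 2.31 * 0.62 = 1.4322
  Set 6: 5.62 * 3.23 = 18.1526
Step 2: Total signed measure = (12.7971) + (-4.7138) + (8.5814) + (-11.5711) + (1.4322) + (18.1526)
     = 24.6784
Step 3: Positive part mu+(X) = sum of positive contributions = 40.9633
Step 4: Negative part mu-(X) = |sum of negative contributions| = 16.2849


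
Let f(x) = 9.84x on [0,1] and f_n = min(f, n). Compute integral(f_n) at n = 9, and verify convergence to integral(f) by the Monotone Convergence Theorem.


f(x) = 9.84x on [0,1]; f_n(x) = min(9.84x, n). At n = 9:
Step 1: f(x) reaches 9 at x = 9/9.84 = 0.914634
Step 2: integral(f_9) = integral(9.84x, 0, 0.914634) + integral(9, 0.914634, 1)
       = 9.84*0.914634^2/2 + 9*(1 - 0.914634)
       = 4.115854 + 0.768293
       = 4.884146
Step 3: As n -> infinity, f_n increases to f, so by MCT integral(f_n) -> integral(f) = 9.84/2 = 4.92.
Convergence: integral(f_9) = 4.884146 -> 4.92 as n -> infinity


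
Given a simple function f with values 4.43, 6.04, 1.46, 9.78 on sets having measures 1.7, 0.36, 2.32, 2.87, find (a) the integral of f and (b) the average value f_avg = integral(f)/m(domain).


Step 1: Integral = sum(value_i * measure_i)
= 4.43*1.7 + 6.04*0.36 + 1.46*2.32 + 9.78*2.87
= 7.531 + 2.1744 + 3.3872 + 28.0686
= 41.1612
Step 2: Total measure of domain = 1.7 + 0.36 + 2.32 + 2.87 = 7.25
Step 3: Average value = 41.1612 / 7.25 = 5.677407


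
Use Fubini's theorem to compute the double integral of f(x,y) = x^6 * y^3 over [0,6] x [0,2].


By Fubini's theorem, the double integral factors as a product of single integrals:
Step 1: integral_0^6 x^6 dx = [x^7/7] from 0 to 6
     = 6^7/7 = 39990.857143
Step 2: integral_0^2 y^3 dy = [y^4/4] from 0 to 2
     = 2^4/4 = 4
Step 3: Double integral = 39990.857143 * 4 = 159963.428571


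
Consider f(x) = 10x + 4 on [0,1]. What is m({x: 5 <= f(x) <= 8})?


f^(-1)([5, 8]) = {x : 5 <= 10x + 4 <= 8}
Solving: (5 - 4)/10 <= x <= (8 - 4)/10
= [0.1, 0.4]
Intersecting with [0,1]: [0.1, 0.4]
Measure = 0.4 - 0.1 = 0.3


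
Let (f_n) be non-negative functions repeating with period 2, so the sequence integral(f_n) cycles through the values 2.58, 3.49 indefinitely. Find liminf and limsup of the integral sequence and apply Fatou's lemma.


The sequence (integral(f_n)) is periodic with period 2, repeating the values 2.58, 3.49 indefinitely.
Step 1: For a periodic sequence, every tail (a_m, a_(m+1), ...) contains all 2 period values infinitely often.
Step 2: Hence inf of every tail = min of the period values = min(2.58, 3.49) = 2.58.
        liminf_n integral(f_n) = sup over m of (inf of tail from m) = 2.58.
Step 3: Similarly sup of every tail = max of the period values = 3.49.
        limsup_n integral(f_n) = 3.49.
Step 4: Fatou's lemma: integral(liminf_n f_n) <= liminf_n integral(f_n) = 2.58.
        So the integral of the pointwise liminf is at most 2.58.


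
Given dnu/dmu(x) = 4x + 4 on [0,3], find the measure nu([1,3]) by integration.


nu(A) = integral_A (dnu/dmu) dmu = integral_1^3 (4x + 4) dx
Step 1: Antiderivative F(x) = (4/2)x^2 + 4x
Step 2: F(3) = (4/2)*3^2 + 4*3 = 18 + 12 = 30
Step 3: F(1) = (4/2)*1^2 + 4*1 = 2 + 4 = 6
Step 4: nu([1,3]) = F(3) - F(1) = 30 - 6 = 24


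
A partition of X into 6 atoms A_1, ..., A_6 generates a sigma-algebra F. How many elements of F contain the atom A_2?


Each element of F is a union of some subset S of the 6 atoms.
The element contains A_2 iff A_2 is in S.
So we count subsets S of {A_1,...,A_6} with A_2 in S: choose freely among the other 5 atoms.
Count = 2^(6-1) = 2^5 = 32.


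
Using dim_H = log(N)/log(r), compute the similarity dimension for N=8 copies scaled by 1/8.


For a self-similar set with N copies scaled by 1/r:
dim_H = log(N)/log(r) = log(8)/log(8)
= 2.079442/2.079442
= 1


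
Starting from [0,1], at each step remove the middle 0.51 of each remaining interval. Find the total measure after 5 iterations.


Step 1: At each step, fraction remaining = 1 - 0.51 = 0.49
Step 2: After 5 steps, measure = (0.49)^5
Step 3: Computing the power step by step:
  After step 1: 0.49
  After step 2: 0.2401
  After step 3: 0.117649
  After step 4: 0.057648
  After step 5: 0.028248
Result = 0.028248


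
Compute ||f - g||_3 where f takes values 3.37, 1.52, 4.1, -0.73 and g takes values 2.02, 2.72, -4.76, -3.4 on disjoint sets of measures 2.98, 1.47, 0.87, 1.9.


Step 1: Compute differences f_i - g_i:
  3.37 - 2.02 = 1.35
  1.52 - 2.72 = -1.2
  4.1 - -4.76 = 8.86
  -0.73 - -3.4 = 2.67
Step 2: Compute |diff|^3 * measure for each set:
  |1.35|^3 * 2.98 = 2.460375 * 2.98 = 7.331918
  |-1.2|^3 * 1.47 = 1.728 * 1.47 = 2.54016
  |8.86|^3 * 0.87 = 695.506456 * 0.87 = 605.090617
  |2.67|^3 * 1.9 = 19.034163 * 1.9 = 36.16491
Step 3: Sum = 651.127604
Step 4: ||f-g||_3 = (651.127604)^(1/3) = 8.667397


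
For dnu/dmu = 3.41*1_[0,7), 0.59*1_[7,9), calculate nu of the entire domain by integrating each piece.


Integrate each piece of the Radon-Nikodym derivative:
Step 1: integral_0^7 3.41 dx = 3.41*(7-0) = 3.41*7 = 23.87
Step 2: integral_7^9 0.59 dx = 0.59*(9-7) = 0.59*2 = 1.18
Total: 23.87 + 1.18 = 25.05


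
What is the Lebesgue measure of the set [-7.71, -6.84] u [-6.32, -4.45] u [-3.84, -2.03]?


For pairwise disjoint intervals, m(union) = sum of lengths.
= (-6.84 - -7.71) + (-4.45 - -6.32) + (-2.03 - -3.84)
= 0.87 + 1.87 + 1.81
= 4.55


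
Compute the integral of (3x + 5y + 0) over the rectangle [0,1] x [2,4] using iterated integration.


By Fubini, integrate in x first, then y.
Step 1: Fix y, integrate over x in [0,1]:
  integral(3x + 5y + 0, x=0..1)
  = 3*(1^2 - 0^2)/2 + (5y + 0)*(1 - 0)
  = 1.5 + (5y + 0)*1
  = 1.5 + 5y + 0
  = 1.5 + 5y
Step 2: Integrate over y in [2,4]:
  integral(1.5 + 5y, y=2..4)
  = 1.5*2 + 5*(4^2 - 2^2)/2
  = 3 + 30
  = 33


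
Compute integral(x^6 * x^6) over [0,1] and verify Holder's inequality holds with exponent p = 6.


Step 1: Exact integral of f*g = integral(x^12, 0, 1) = 1/13
     = 0.076923
Step 2: Holder bound with p=6, q=1.2:
  ||f||_p = (integral x^36 dx)^(1/6) = (1/37)^(1/6) = 0.547814
  ||g||_q = (integral x^7.2 dx)^(1/1.2) = (1/8.2)^(1/1.2) = 0.173176
Step 3: Holder bound = ||f||_p * ||g||_q = 0.547814 * 0.173176 = 0.094868
Verification: 0.076923 <= 0.094868 (Holder holds)


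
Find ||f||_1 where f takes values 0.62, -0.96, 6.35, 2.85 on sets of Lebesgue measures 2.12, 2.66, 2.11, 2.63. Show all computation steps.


Step 1: Compute |f_i|^1 for each value:
  |0.62|^1 = 0.62
  |-0.96|^1 = 0.96
  |6.35|^1 = 6.35
  |2.85|^1 = 2.85
Step 2: Multiply by measures and sum:
  0.62 * 2.12 = 1.3144
  0.96 * 2.66 = 2.5536
  6.35 * 2.11 = 13.3985
  2.85 * 2.63 = 7.4955
Sum = 1.3144 + 2.5536 + 13.3985 + 7.4955 = 24.762
Step 3: Take the p-th root:
||f||_1 = (24.762)^(1/1) = 24.762


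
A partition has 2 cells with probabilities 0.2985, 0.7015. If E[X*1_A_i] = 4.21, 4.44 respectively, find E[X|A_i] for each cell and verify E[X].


For each cell A_i: E[X|A_i] = E[X*1_A_i] / P(A_i)
Step 1: E[X|A_1] = 4.21 / 0.2985 = 14.103853
Step 2: E[X|A_2] = 4.44 / 0.7015 = 6.329294
Verification: E[X] = sum E[X*1_A_i] = 4.21 + 4.44 = 8.65


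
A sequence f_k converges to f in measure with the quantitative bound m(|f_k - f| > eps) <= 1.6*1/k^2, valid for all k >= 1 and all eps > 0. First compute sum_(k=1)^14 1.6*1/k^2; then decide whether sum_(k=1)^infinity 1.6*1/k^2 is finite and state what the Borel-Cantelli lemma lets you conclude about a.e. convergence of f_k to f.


Step 1: List the terms 1.6*1/k^2 for k = 1 to 14:
  k=1: 1.6
  k=2: 0.4
  k=3: 0.177778
  k=4: 0.1
  k=5: 0.064
  k=6: 0.044444
  k=7: 0.032653
  k=8: 0.025
  k=9: 0.019753
  k=10: 0.016
  k=11: 0.013223
  k=12: 0.011111
  k=13: 0.009467
  k=14: 0.008163
Step 2: Partial sum = 1.6 + 0.4 + 0.177778 + 0.1 + 0.064 + 0.044444 + 0.032653 + 0.025 + 0.019753 + 0.016 + 0.013223 + 0.011111 + 0.009467 + 0.008163
     = 2.521593
Step 3: The full series sum_(k>=1) 1.6*1/k^2 converges (p-series with p = 2 > 1; a constant multiple of a convergent series converges).
Step 4: Fix eps > 0. Since sum_k m(|f_k - f| > eps) < infinity, the Borel-Cantelli lemma gives
        m(limsup_k {|f_k - f| > eps}) = 0, i.e. for a.e. x, |f_k(x) - f(x)| <= eps for all large k.
        Applying this with eps = 1/j for j = 1, 2, ... and intersecting the countably many full-measure sets,
        for a.e. x we get limsup_k |f_k(x) - f(x)| <= 1/j for every j, hence f_k -> f almost everywhere.
Conclusion: series converges; Borel-Cantelli yields f_k -> f a.e.


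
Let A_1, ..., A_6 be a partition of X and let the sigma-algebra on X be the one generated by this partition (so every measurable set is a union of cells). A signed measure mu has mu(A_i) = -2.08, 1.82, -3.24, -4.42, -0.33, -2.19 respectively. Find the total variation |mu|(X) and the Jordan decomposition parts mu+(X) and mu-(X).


Step 1: Every measurable set is a union of atoms (the cells / points), so a Hahn decomposition is
  obtained by grouping atoms by sign: P = union of atoms with mu > 0, N = union of the remaining atoms.
  Atoms in P (indices): 2;  atoms in N (indices): 1, 3, 4, 5, 6
  Positive values: 1.82
  Negative values: -2.08, -3.24, -4.42, -0.33, -2.19
Step 2: mu+(X) = mu(P) = sum of positive atom values = 1.82
Step 3: mu-(X) = -mu(N) = sum of |negative atom values| = 12.26
Step 4: |mu|(X) = mu+(X) + mu-(X) = 1.82 + 12.26 = 14.08


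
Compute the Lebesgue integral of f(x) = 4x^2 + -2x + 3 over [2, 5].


The Lebesgue integral of a Riemann-integrable function agrees with the Riemann integral.
Antiderivative F(x) = (4/3)x^3 + (-2/2)x^2 + 3x
F(5) = (4/3)*5^3 + (-2/2)*5^2 + 3*5
     = (4/3)*125 + (-2/2)*25 + 3*5
     = 166.666667 + -25 + 15
     = 156.666667
F(2) = 12.666667
Integral = F(5) - F(2) = 156.666667 - 12.666667 = 144


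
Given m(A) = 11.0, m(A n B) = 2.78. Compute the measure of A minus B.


m(A \ B) = m(A) - m(A n B)
= 11.0 - 2.78
= 8.22


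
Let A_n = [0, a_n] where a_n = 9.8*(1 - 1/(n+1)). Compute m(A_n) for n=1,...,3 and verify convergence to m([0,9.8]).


By continuity of measure from below: if A_n increases to A, then m(A_n) -> m(A).
Here A = [0, 9.8], so m(A) = 9.8
Step 1: a_1 = 9.8*(1 - 1/2) = 4.9, m(A_1) = 4.9
Step 2: a_2 = 9.8*(1 - 1/3) = 6.5333, m(A_2) = 6.5333
Step 3: a_3 = 9.8*(1 - 1/4) = 7.35, m(A_3) = 7.35
Limit: m(A_n) -> m([0,9.8]) = 9.8


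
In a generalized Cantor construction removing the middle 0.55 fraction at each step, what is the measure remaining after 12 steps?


Step 1: At each step, fraction remaining = 1 - 0.55 = 0.45
Step 2: After 12 steps, measure = (0.45)^12
Result = 6.895252e-05


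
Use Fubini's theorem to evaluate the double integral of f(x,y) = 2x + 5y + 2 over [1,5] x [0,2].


By Fubini, integrate in x first, then y.
Step 1: Fix y, integrate over x in [1,5]:
  integral(2x + 5y + 2, x=1..5)
  = 2*(5^2 - 1^2)/2 + (5y + 2)*(5 - 1)
  = 24 + (5y + 2)*4
  = 24 + 20y + 8
  = 32 + 20y
Step 2: Integrate over y in [0,2]:
  integral(32 + 20y, y=0..2)
  = 32*2 + 20*(2^2 - 0^2)/2
  = 64 + 40
  = 104


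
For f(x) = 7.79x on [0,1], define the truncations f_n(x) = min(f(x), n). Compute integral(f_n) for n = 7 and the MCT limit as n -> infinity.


f(x) = 7.79x on [0,1]; f_n(x) = min(7.79x, n). At n = 7:
Step 1: f(x) reaches 7 at x = 7/7.79 = 0.898588
Step 2: integral(f_7) = integral(7.79x, 0, 0.898588) + integral(7, 0.898588, 1)
       = 7.79*0.898588^2/2 + 7*(1 - 0.898588)
       = 3.145058 + 0.709884
       = 3.854942
Step 3: As n -> infinity, f_n increases to f, so by MCT integral(f_n) -> integral(f) = 7.79/2 = 3.895.
Convergence: integral(f_7) = 3.854942 -> 3.895 as n -> infinity


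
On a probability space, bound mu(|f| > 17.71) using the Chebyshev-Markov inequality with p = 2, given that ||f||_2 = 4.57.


Chebyshev/Markov inequality: mu(|f| > eps) <= (||f||_p / eps)^p
Step 1: ||f||_2 / eps = 4.57 / 17.71 = 0.258046
Step 2: Raise to power p = 2:
  (0.258046)^2 = 0.066588
Step 3: Therefore mu(|f| > 17.71) <= 0.066588


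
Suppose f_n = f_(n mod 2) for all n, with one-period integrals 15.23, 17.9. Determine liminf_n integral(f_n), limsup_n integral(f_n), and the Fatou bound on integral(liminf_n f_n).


The sequence (integral(f_n)) is periodic with period 2, repeating the values 15.23, 17.9 indefinitely.
Step 1: For a periodic sequence, every tail (a_m, a_(m+1), ...) contains all 2 period values infinitely often.
Step 2: Hence inf of every tail = min of the period values = min(15.23, 17.9) = 15.23.
        liminf_n integral(f_n) = sup over m of (inf of tail from m) = 15.23.
Step 3: Similarly sup of every tail = max of the period values = 17.9.
        limsup_n integral(f_n) = 17.9.
Step 4: Fatou's lemma: integral(liminf_n f_n) <= liminf_n integral(f_n) = 15.23.
        So the integral of the pointwise liminf is at most 15.23.


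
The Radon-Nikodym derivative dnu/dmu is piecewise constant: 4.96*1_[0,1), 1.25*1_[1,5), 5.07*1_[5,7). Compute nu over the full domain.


Integrate each piece of the Radon-Nikodym derivative:
Step 1: integral_0^1 4.96 dx = 4.96*(1-0) = 4.96*1 = 4.96
Step 2: integral_1^5 1.25 dx = 1.25*(5-1) = 1.25*4 = 5
Step 3: integral_5^7 5.07 dx = 5.07*(7-5) = 5.07*2 = 10.14
Total: 4.96 + 5 + 10.14 = 20.1


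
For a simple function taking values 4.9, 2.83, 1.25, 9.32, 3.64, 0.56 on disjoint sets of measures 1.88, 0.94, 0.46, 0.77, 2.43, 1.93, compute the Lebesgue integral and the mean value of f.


Step 1: Integral = sum(value_i * measure_i)
= 4.9*1.88 + 2.83*0.94 + 1.25*0.46 + 9.32*0.77 + 3.64*2.43 + 0.56*1.93
= 9.212 + 2.6602 + 0.575 + 7.1764 + 8.8452 + 1.0808
= 29.5496
Step 2: Total measure of domain = 1.88 + 0.94 + 0.46 + 0.77 + 2.43 + 1.93 = 8.41
Step 3: Average value = 29.5496 / 8.41 = 3.513627


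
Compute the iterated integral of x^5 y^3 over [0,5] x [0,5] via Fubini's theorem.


By Fubini's theorem, the double integral factors as a product of single integrals:
Step 1: integral_0^5 x^5 dx = [x^6/6] from 0 to 5
     = 5^6/6 = 2604.166667
Step 2: integral_0^5 y^3 dy = [y^4/4] from 0 to 5
     = 5^4/4 = 156.25
Step 3: Double integral = 2604.166667 * 156.25 = 406901.041667


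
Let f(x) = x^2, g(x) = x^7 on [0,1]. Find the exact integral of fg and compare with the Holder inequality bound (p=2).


Step 1: Exact integral of f*g = integral(x^9, 0, 1) = 1/10
     = 0.1
Step 2: Holder bound with p=2, q=2:
  ||f||_p = (integral x^4 dx)^(1/2) = (1/5)^(1/2) = 0.447214
  ||g||_q = (integral x^14 dx)^(1/2) = (1/15)^(1/2) = 0.258199
Step 3: Holder bound = ||f||_p * ||g||_q = 0.447214 * 0.258199 = 0.11547
Verification: 0.1 <= 0.11547 (Holder holds)


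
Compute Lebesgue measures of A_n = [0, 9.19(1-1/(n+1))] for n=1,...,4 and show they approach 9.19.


By continuity of measure from below: if A_n increases to A, then m(A_n) -> m(A).
Here A = [0, 9.19], so m(A) = 9.19
Step 1: a_1 = 9.19*(1 - 1/2) = 4.595, m(A_1) = 4.595
Step 2: a_2 = 9.19*(1 - 1/3) = 6.1267, m(A_2) = 6.1267
Step 3: a_3 = 9.19*(1 - 1/4) = 6.8925, m(A_3) = 6.8925
Step 4: a_4 = 9.19*(1 - 1/5) = 7.352, m(A_4) = 7.352
Limit: m(A_n) -> m([0,9.19]) = 9.19


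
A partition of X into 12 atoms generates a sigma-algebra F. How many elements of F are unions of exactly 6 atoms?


Each element of F is a union of some subset of the 12 atoms.
Elements that are unions of exactly 6 atoms correspond to 6-element subsets of the 12 atoms.
Count = C(12, 6) = 12! / (6! * 6!) = 924.


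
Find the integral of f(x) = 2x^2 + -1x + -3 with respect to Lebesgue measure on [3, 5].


The Lebesgue integral of a Riemann-integrable function agrees with the Riemann integral.
Antiderivative F(x) = (2/3)x^3 + (-1/2)x^2 + -3x
F(5) = (2/3)*5^3 + (-1/2)*5^2 + -3*5
     = (2/3)*125 + (-1/2)*25 + -3*5
     = 83.333333 + -12.5 + -15
     = 55.833333
F(3) = 4.5
Integral = F(5) - F(3) = 55.833333 - 4.5 = 51.333333


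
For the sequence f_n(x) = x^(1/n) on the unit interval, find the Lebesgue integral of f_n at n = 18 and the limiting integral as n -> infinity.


At n = 18: f_18(x) = x^(1/18).
Step 1: integral(x^(1/18), 0, 1) = [x^(1/18+1) / (1/18+1)] from 0 to 1
     = 1 / (1/18 + 1) = 1 / ((18+1)/18) = 18/(18+1)
     = 18/19 = 0.947368
Step 2: As n -> infinity, f_n(x) = x^(1/n) -> 1 for x in (0,1], and f_n is increasing in n.
By MCT, lim_n integral(f_n) = integral(lim_n f_n) = integral(1, 0, 1) = 1.
Step 3: Verify convergence: 18/19 = 0.947368 -> 1


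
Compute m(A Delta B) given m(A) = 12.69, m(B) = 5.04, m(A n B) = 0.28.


m(A Delta B) = m(A) + m(B) - 2*m(A n B)
= 12.69 + 5.04 - 2*0.28
= 12.69 + 5.04 - 0.56
= 17.17


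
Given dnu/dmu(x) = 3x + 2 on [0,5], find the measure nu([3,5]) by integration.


nu(A) = integral_A (dnu/dmu) dmu = integral_3^5 (3x + 2) dx
Step 1: Antiderivative F(x) = (3/2)x^2 + 2x
Step 2: F(5) = (3/2)*5^2 + 2*5 = 37.5 + 10 = 47.5
Step 3: F(3) = (3/2)*3^2 + 2*3 = 13.5 + 6 = 19.5
Step 4: nu([3,5]) = F(5) - F(3) = 47.5 - 19.5 = 28


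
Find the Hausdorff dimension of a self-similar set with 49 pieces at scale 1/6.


For a self-similar set with N copies scaled by 1/r:
dim_H = log(N)/log(r) = log(49)/log(6)
= 3.89182/1.791759
= 2.172066


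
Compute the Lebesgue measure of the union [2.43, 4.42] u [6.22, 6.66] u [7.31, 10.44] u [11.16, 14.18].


For pairwise disjoint intervals, m(union) = sum of lengths.
= (4.42 - 2.43) + (6.66 - 6.22) + (10.44 - 7.31) + (14.18 - 11.16)
= 1.99 + 0.44 + 3.13 + 3.02
= 8.58


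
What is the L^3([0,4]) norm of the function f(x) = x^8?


Step 1: ||f||_3 = (integral_0^4 |x^8|^3 dx)^(1/3)
     = (integral_0^4 x^24 dx)^(1/3)
Step 2: integral_0^4 x^24 dx = [x^25/(25)] from 0 to 4 = 4^25/25
     = 1125899906842624/25 = 4.503600e+13
Step 3: ||f||_3 = (4.503600e+13)^(1/3) = 35578.414584


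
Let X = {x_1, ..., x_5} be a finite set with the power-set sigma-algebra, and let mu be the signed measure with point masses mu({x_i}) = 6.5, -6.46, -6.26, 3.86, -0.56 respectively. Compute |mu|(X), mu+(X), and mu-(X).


Step 1: Every measurable set is a union of atoms (the cells / points), so a Hahn decomposition is
  obtained by grouping atoms by sign: P = union of atoms with mu > 0, N = union of the remaining atoms.
  Atoms in P (indices): 1, 4;  atoms in N (indices): 2, 3, 5
  Positive values: 6.5, 3.86
  Negative values: -6.46, -6.26, -0.56
Step 2: mu+(X) = mu(P) = sum of positive atom values = 10.36
Step 3: mu-(X) = -mu(N) = sum of |negative atom values| = 13.28
Step 4: |mu|(X) = mu+(X) + mu-(X) = 10.36 + 13.28 = 23.64


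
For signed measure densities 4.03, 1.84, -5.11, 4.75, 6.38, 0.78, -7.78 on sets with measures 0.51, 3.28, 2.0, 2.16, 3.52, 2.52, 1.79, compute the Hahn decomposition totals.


Step 1: Compute signed measure on each set:
  Set 1: 4.03 * 0.51 = 2.0553
  Set 2: 1.84 * 3.28 = 6.0352
  Set 3: -5.11 * 2.0 = -10.22
  Set 4: 4.75 * 2.16 = 10.26
  Set 5: 6.38 * 3.52 = 22.4576
  Set 6: 0.78 * 2.52 = 1.9656
  Set 7: -7.78 * 1.79 = -13.9262
Step 2: Total signed measure = (2.0553) + (6.0352) + (-10.22) + (10.26) + (22.4576) + (1.9656) + (-13.9262)
     = 18.6275
Step 3: Positive part mu+(X) = sum of positive contributions = 42.7737
Step 4: Negative part mu-(X) = |sum of negative contributions| = 24.1462


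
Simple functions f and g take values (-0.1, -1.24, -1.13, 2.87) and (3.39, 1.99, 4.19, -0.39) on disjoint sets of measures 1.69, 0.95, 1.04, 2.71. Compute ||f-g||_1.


Step 1: Compute differences f_i - g_i:
  -0.1 - 3.39 = -3.49
  -1.24 - 1.99 = -3.23
  -1.13 - 4.19 = -5.32
  2.87 - -0.39 = 3.26
Step 2: Compute |diff|^1 * measure for each set:
  |-3.49|^1 * 1.69 = 3.49 * 1.69 = 5.8981
  |-3.23|^1 * 0.95 = 3.23 * 0.95 = 3.0685
  |-5.32|^1 * 1.04 = 5.32 * 1.04 = 5.5328
  |3.26|^1 * 2.71 = 3.26 * 2.71 = 8.8346
Step 3: Sum = 23.334
Step 4: ||f-g||_1 = (23.334)^(1/1) = 23.334


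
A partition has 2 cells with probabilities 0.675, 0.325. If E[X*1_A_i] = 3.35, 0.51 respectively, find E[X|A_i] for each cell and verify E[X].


For each cell A_i: E[X|A_i] = E[X*1_A_i] / P(A_i)
Step 1: E[X|A_1] = 3.35 / 0.675 = 4.962963
Step 2: E[X|A_2] = 0.51 / 0.325 = 1.569231
Verification: E[X] = sum E[X*1_A_i] = 3.35 + 0.51 = 3.86
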